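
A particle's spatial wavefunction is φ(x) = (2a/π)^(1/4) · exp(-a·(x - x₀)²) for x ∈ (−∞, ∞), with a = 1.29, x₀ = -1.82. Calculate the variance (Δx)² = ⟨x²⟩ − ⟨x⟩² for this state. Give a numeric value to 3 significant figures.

0.194

Compute ⟨x⟩ and ⟨x²⟩ separately, then (Δx)² = ⟨x²⟩ − ⟨x⟩².
Gaussian moments (u = x − x₀): ∫u^(2j)·e^(−2au²) du = (2j−1)!!/(4a)^j · √(π/(2a)), odd powers integrate to 0; here √(π/(2a)) = 1.1035.
⟨x⟩ = -1.8200 and ⟨x²⟩ = 3.5062.
(Δx)² = 3.5062 − (-1.8200)² = 0.19380.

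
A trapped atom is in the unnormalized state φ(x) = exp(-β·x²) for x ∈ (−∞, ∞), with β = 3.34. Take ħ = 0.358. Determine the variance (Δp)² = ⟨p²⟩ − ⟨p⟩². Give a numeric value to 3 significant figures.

Compute ⟨p⟩ and ⟨p²⟩ separately; (Δp)² = ⟨p²⟩ − ⟨p⟩².
Gaussian moments: ∫x^(2j)·e^(−2βx²) dx = (2j−1)!!/(4β)^j · √(π/(2β)), odd powers integrate to 0; here √(π/(2β)) = 0.68578. Derivatives: d/dx e^(−βx²) = −2βx·e^(−βx²), d²/dx² e^(−βx²) = (4β²x² − 2β)·e^(−βx²).
Normalization: ∫|φ|² dx = 0.68578.
⟨p⟩ = 0.0000 and ⟨p²⟩ = 0.42807.
(Δp)² = 0.42807 − (0.0000)² = 0.42807.

0.428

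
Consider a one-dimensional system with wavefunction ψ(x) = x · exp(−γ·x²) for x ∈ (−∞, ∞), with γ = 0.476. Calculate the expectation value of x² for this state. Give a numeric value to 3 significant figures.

1.58

⟨x²⟩ = ∫ x²·|ψ|² dx / ∫|ψ|² dx (integrals over the domain).
Expand each integrand as polynomial × e^(−2γx²) and use ∫x^(2j)·e^(−2γx²) dx = (2j−1)!!/(4γ)^j · √(π/(2γ)), odd powers → 0; here √(π/(2γ)) = 1.8166.
State is unnormalized: ∫|ψ|² dx = 0.95409, and ∫ψ*·x²·ψ dx = 1.5033, so ⟨x²⟩ = 1.5033 / 0.95409.
⟨x²⟩ = 1.5756.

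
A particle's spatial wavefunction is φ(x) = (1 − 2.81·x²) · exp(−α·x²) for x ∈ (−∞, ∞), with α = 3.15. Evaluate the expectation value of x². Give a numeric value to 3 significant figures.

⟨x²⟩ = ∫ x²·|φ|² dx / ∫|φ|² dx (integrals over the domain).
Expand each integrand as polynomial × e^(−2αx²) and use ∫x^(2j)·e^(−2αx²) dx = (2j−1)!!/(4α)^j · √(π/(2α)), odd powers → 0; here √(π/(2α)) = 0.70616.
State is unnormalized: ∫|φ|² dx = 0.49656, and ∫φ*·x²·φ dx = 0.022863, so ⟨x²⟩ = 0.022863 / 0.49656.
⟨x²⟩ = 0.046043.

0.0460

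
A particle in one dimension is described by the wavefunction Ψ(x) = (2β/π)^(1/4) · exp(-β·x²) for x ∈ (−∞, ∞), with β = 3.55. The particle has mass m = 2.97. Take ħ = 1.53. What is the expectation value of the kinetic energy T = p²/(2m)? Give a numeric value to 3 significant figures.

1.40

T = −(ħ²/2m) d²/dx², so ⟨T⟩ = −(ħ²/2m) ∫ Ψ*·Ψ'' dx; with m = 2.97.
Gaussian moments: ∫x^(2j)·e^(−2βx²) dx = (2j−1)!!/(4β)^j · √(π/(2β)), odd powers integrate to 0; here √(π/(2β)) = 0.66519. Derivatives: d/dx e^(−βx²) = −2βx·e^(−βx²), d²/dx² e^(−βx²) = (4β²x² − 2β)·e^(−βx²).
⟨T⟩ = 1.3990.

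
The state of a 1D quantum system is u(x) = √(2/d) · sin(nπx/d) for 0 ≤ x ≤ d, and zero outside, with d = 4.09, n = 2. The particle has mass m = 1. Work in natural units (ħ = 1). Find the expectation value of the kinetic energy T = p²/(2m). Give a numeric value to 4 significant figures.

T = −(ħ²/2m) d²/dx², so ⟨T⟩ = −(ħ²/2m) ∫ u*·u'' dx; with m = 1.
d/dx sin(nπx/d) = (nπ/d)·cos(nπx/d) and d²/dx² sin(nπx/d) = −(nπ/d)²·sin(nπx/d); on 0 ≤ x ≤ d, ∫sin²(nπx/d) dx = d/2 and ∫sin(nπx/d)·cos(nπx/d) dx = 0.
⟨T⟩ = 1.1800.

1.180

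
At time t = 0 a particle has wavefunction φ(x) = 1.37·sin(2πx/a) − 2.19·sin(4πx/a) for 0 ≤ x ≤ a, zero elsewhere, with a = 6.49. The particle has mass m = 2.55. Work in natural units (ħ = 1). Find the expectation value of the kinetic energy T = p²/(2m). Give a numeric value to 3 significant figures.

0.580

T = −(ħ²/2m) d²/dx², so ⟨T⟩ = −(ħ²/2m) ∫ φ*·φ'' dx / ∫|φ|² dx; with m = 2.55.
d²/dx² sin(jπx/a) = −(jπ/a)²·sin(jπx/a); on 0 ≤ x ≤ a, ∫sin²(jπx/a) dx = a/2 and ∫sin(jπx/a)·sin(lπx/a) dx = 0 for j ≠ l, so only diagonal terms survive in ∫|φ|² and ∫φ·φ″; ∫φ·φ′ dx = [φ²/2] between the walls = 0.
State is unnormalized: ∫|φ|² dx = 21.654, and ∫φ*·(−ħ²/2m · φ'') dx = 12.560, so ⟨T⟩ = 12.560 / 21.654.
⟨T⟩ = 0.58005.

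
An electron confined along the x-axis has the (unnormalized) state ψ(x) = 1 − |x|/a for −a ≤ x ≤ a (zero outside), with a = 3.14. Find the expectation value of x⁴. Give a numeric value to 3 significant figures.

⟨x⁴⟩ = ∫ x⁴·|ψ|² dx / ∫|ψ|² dx (integrals over the domain).
ψ is even, so ∫ over [−a, a] = 2∫₀ᵃ with ψ = 1 − x/a there: ∫₀ᵃ (1 − x/a)² dx = a/3, ∫₀ᵃ x²(1 − x/a)² dx = a³/30, ∫₀ᵃ x⁴(1 − x/a)² dx = a⁵/105.
State is unnormalized: ∫|ψ|² dx = 2.0933, and ∫ψ*·x⁴·ψ dx = 5.8142, so ⟨x⁴⟩ = 5.8142 / 2.0933.
⟨x⁴⟩ = 2.7775.

2.78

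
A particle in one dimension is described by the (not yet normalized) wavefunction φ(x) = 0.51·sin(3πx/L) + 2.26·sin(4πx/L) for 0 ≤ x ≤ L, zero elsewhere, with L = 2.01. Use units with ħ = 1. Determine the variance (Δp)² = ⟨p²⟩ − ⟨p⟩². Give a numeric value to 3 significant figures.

38.3

Compute ⟨p⟩ and ⟨p²⟩ separately; (Δp)² = ⟨p²⟩ − ⟨p⟩².
d²/dx² sin(jπx/L) = −(jπ/L)²·sin(jπx/L); on 0 ≤ x ≤ L, ∫sin²(jπx/L) dx = L/2 and ∫sin(jπx/L)·sin(lπx/L) dx = 0 for j ≠ l, so only diagonal terms survive in ∫|φ|² and ∫φ·φ″; ∫φ·φ′ dx = [φ²/2] between the walls = 0.
Normalization: ∫|φ|² dx = 5.3945.
⟨p⟩ = 0.0000 and ⟨p²⟩ = 38.258.
(Δp)² = 38.258 − (0.0000)² = 38.258.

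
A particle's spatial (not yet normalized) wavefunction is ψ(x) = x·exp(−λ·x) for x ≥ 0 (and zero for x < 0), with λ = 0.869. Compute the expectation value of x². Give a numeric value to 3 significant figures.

⟨x²⟩ = ∫ x²·|ψ|² dx / ∫|ψ|² dx (integrals over the domain).
Every integrand reduces to terms xʲ·e^(−2λx) on [0, ∞); use ∫₀^∞ xʲ·e^(−2λx) dx = j!/(2λ)^(j+1).
State is unnormalized: ∫|ψ|² dx = 0.38096, and ∫ψ*·x²·ψ dx = 1.5134, so ⟨x²⟩ = 1.5134 / 0.38096.
⟨x²⟩ = 3.9727.

3.97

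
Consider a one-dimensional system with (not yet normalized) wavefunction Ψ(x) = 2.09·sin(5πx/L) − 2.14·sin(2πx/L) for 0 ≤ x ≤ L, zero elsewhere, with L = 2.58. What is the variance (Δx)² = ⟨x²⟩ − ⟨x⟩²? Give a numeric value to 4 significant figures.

0.5027

Compute ⟨x⟩ and ⟨x²⟩ separately, then (Δx)² = ⟨x²⟩ − ⟨x⟩².
On 0 ≤ x ≤ L (j ≠ l): ∫sin²(jπx/L) dx = L/2, ∫sin(jπx/L)·sin(lπx/L) dx = 0; diagonal moments ∫x·sin²(jπx/L) dx = L²/4, ∫x²·sin²(jπx/L) dx = L³·(1/6 − 1/(4j²π²)); cross terms ∫x·sin(jπx/L)·sin(lπx/L) dx = 0 for j + l even and −4jlL²/(π²(j² − l²)²) for j + l odd, ∫x²·sin(jπx/L)·sin(lπx/L) dx = (−1)^(j+l)·4jlL³/(π²(j² − l²)²); higher powers the same way via product-to-sum and parts.
Normalization: ∫|Ψ|² dx = 11.543.
⟨x⟩ = 1.3374 and ⟨x²⟩ = 2.2914.
(Δx)² = 2.2914 − (1.3374)² = 0.50272.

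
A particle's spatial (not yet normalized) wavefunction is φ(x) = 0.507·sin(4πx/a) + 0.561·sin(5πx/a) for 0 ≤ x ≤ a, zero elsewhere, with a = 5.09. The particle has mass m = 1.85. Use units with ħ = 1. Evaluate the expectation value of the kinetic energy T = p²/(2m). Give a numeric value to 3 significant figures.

2.16

T = −(ħ²/2m) d²/dx², so ⟨T⟩ = −(ħ²/2m) ∫ φ*·φ'' dx / ∫|φ|² dx; with m = 1.85.
d²/dx² sin(jπx/a) = −(jπ/a)²·sin(jπx/a); on 0 ≤ x ≤ a, ∫sin²(jπx/a) dx = a/2 and ∫sin(jπx/a)·sin(lπx/a) dx = 0 for j ≠ l, so only diagonal terms survive in ∫|φ|² and ∫φ·φ″; ∫φ·φ′ dx = [φ²/2] between the walls = 0.
State is unnormalized: ∫|φ|² dx = 1.4552, and ∫φ*·(−ħ²/2m · φ'') dx = 3.1393, so ⟨T⟩ = 3.1393 / 1.4552.
⟨T⟩ = 2.1574.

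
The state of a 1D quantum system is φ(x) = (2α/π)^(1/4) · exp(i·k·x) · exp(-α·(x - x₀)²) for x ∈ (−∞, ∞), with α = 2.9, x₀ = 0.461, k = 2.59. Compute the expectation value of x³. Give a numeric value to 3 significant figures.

0.217

⟨x³⟩ = ∫ x³·|φ|² dx (integrals over the domain).
Gaussian moments (u = x − x₀): ∫u^(2j)·e^(−2αu²) du = (2j−1)!!/(4α)^j · √(π/(2α)), odd powers integrate to 0; here √(π/(2α)) = 0.73597.
⟨x³⟩ = 0.21720.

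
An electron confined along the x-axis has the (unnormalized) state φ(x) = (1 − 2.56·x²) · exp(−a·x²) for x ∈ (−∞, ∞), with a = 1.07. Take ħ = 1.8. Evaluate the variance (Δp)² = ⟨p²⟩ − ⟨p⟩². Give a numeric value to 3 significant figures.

Compute ⟨p⟩ and ⟨p²⟩ separately; (Δp)² = ⟨p²⟩ − ⟨p⟩².
Expand each integrand as polynomial × e^(−2ax²) and use ∫x^(2j)·e^(−2ax²) dx = (2j−1)!!/(4a)^j · √(π/(2a)), odd powers → 0; here √(π/(2a)) = 1.2116. Differentiate with the product rule, d/dx e^(−ax²) = −2ax·e^(−ax²).
Normalization: ∫|φ|² dx = 1.0626.
⟨p⟩ = 0.0000 and ⟨p²⟩ = 18.581.
(Δp)² = 18.581 − (0.0000)² = 18.581.

18.6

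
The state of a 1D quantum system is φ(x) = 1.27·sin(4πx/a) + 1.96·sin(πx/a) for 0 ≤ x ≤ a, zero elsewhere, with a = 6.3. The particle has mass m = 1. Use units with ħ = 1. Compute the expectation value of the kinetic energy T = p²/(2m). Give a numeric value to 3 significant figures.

0.676

T = −(ħ²/2m) d²/dx², so ⟨T⟩ = −(ħ²/2m) ∫ φ*·φ'' dx / ∫|φ|² dx; with m = 1.
d²/dx² sin(jπx/a) = −(jπ/a)²·sin(jπx/a); on 0 ≤ x ≤ a, ∫sin²(jπx/a) dx = a/2 and ∫sin(jπx/a)·sin(lπx/a) dx = 0 for j ≠ l, so only diagonal terms survive in ∫|φ|² and ∫φ·φ″; ∫φ·φ′ dx = [φ²/2] between the walls = 0.
State is unnormalized: ∫|φ|² dx = 17.182, and ∫φ*·(−ħ²/2m · φ'') dx = 11.612, so ⟨T⟩ = 11.612 / 17.182.
⟨T⟩ = 0.67582.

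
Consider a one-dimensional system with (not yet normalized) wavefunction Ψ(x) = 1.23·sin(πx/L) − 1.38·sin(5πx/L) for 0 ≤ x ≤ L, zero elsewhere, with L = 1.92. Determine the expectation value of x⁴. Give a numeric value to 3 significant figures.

⟨x⁴⟩ = ∫ x⁴·|Ψ|² dx / ∫|Ψ|² dx (integrals over the domain).
On 0 ≤ x ≤ L (j ≠ l): ∫sin²(jπx/L) dx = L/2, ∫sin(jπx/L)·sin(lπx/L) dx = 0; diagonal moments ∫x·sin²(jπx/L) dx = L²/4, ∫x²·sin²(jπx/L) dx = L³·(1/6 − 1/(4j²π²)); cross terms ∫x·sin(jπx/L)·sin(lπx/L) dx = 0 for j + l even and −4jlL²/(π²(j² − l²)²) for j + l odd, ∫x²·sin(jπx/L)·sin(lπx/L) dx = (−1)^(j+l)·4jlL³/(π²(j² − l²)²); higher powers the same way via product-to-sum and parts.
State is unnormalized: ∫|Ψ|² dx = 3.2806, and ∫Ψ*·x⁴·Ψ dx = 6.5314, so ⟨x⁴⟩ = 6.5314 / 3.2806.
⟨x⁴⟩ = 1.9909.

1.99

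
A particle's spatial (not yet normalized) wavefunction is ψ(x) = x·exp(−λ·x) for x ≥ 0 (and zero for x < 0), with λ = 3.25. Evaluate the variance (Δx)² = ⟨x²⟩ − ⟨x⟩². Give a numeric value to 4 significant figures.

Compute ⟨x⟩ and ⟨x²⟩ separately, then (Δx)² = ⟨x²⟩ − ⟨x⟩².
Every integrand reduces to terms xʲ·e^(−2λx) on [0, ∞); use ∫₀^∞ xʲ·e^(−2λx) dx = j!/(2λ)^(j+1).
Normalization: ∫|ψ|² dx = 0.0072827.
⟨x⟩ = 0.46154 and ⟨x²⟩ = 0.28402.
(Δx)² = 0.28402 − (0.46154)² = 0.071006.

0.07101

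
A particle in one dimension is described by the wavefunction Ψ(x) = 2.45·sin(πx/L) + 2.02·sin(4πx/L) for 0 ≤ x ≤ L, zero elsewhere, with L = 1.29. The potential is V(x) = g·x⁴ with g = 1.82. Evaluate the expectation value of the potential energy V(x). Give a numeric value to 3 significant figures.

⟨V⟩ = ∫ V(x)·|Ψ|² dx / ∫|Ψ|² dx.
On 0 ≤ x ≤ L (j ≠ l): ∫sin²(jπx/L) dx = L/2, ∫sin(jπx/L)·sin(lπx/L) dx = 0; diagonal moments ∫x·sin²(jπx/L) dx = L²/4, ∫x²·sin²(jπx/L) dx = L³·(1/6 − 1/(4j²π²)); cross terms ∫x·sin(jπx/L)·sin(lπx/L) dx = 0 for j + l even and −4jlL²/(π²(j² − l²)²) for j + l odd, ∫x²·sin(jπx/L)·sin(lπx/L) dx = (−1)^(j+l)·4jlL³/(π²(j² − l²)²); higher powers the same way via product-to-sum and parts.
State is unnormalized: ∫|Ψ|² dx = 6.5035, and ∫Ψ*·V(x)·Ψ dx = 3.9536, so ⟨V⟩ = 3.9536 / 6.5035.
⟨V⟩ = 0.60792.

0.608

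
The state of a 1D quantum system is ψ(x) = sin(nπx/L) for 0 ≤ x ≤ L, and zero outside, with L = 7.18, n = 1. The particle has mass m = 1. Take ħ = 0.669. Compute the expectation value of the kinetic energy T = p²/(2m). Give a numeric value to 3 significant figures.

0.0428

T = −(ħ²/2m) d²/dx², so ⟨T⟩ = −(ħ²/2m) ∫ ψ*·ψ'' dx / ∫|ψ|² dx; with m = 1.
d/dx sin(nπx/L) = (nπ/L)·cos(nπx/L) and d²/dx² sin(nπx/L) = −(nπ/L)²·sin(nπx/L); on 0 ≤ x ≤ L, ∫sin²(nπx/L) dx = L/2 and ∫sin(nπx/L)·cos(nπx/L) dx = 0.
State is unnormalized: ∫|ψ|² dx = 3.5900, and ∫ψ*·(−ħ²/2m · ψ'') dx = 0.15380, so ⟨T⟩ = 0.15380 / 3.5900.
⟨T⟩ = 0.042842.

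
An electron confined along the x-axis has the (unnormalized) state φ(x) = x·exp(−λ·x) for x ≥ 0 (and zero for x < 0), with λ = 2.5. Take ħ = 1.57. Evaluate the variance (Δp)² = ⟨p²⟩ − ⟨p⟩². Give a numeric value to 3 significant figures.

15.4

Compute ⟨p⟩ and ⟨p²⟩ separately; (Δp)² = ⟨p²⟩ − ⟨p⟩².
Differentiate x·exp(−λ·x) with the product rule; every integrand then reduces to terms xʲ·e^(−2λx) on [0, ∞), with ∫₀^∞ xʲ·e^(−2λx) dx = j!/(2λ)^(j+1).
Normalization: ∫|φ|² dx = 0.016000.
⟨p⟩ = 0.0000 and ⟨p²⟩ = 15.406.
(Δp)² = 15.406 − (0.0000)² = 15.406.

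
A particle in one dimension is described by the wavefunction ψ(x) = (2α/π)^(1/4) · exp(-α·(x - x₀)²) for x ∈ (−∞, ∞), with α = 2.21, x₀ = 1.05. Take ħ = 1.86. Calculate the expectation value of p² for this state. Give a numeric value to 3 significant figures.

p² ψ = −ħ² d²ψ/dx²; ⟨p²⟩ = −ħ² ∫ ψ*·ψ'' dx.
Gaussian moments (u = x − x₀): ∫u^(2j)·e^(−2αu²) du = (2j−1)!!/(4α)^j · √(π/(2α)), odd powers integrate to 0; here √(π/(2α)) = 0.84307. Derivatives: d/dx e^(−αu²) = −2αu·e^(−αu²), d²/dx² e^(−αu²) = (4α²u² − 2α)·e^(−αu²).
⟨p²⟩ = 7.6457.

7.65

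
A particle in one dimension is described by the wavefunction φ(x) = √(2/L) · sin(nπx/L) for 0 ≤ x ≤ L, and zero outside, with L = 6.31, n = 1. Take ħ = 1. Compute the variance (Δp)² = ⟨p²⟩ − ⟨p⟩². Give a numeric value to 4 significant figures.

Compute ⟨p⟩ and ⟨p²⟩ separately; (Δp)² = ⟨p²⟩ − ⟨p⟩².
d/dx sin(nπx/L) = (nπ/L)·cos(nπx/L) and d²/dx² sin(nπx/L) = −(nπ/L)²·sin(nπx/L); on 0 ≤ x ≤ L, ∫sin²(nπx/L) dx = L/2 and ∫sin(nπx/L)·cos(nπx/L) dx = 0.
⟨p⟩ = 0.0000 and ⟨p²⟩ = 0.24788.
(Δp)² = 0.24788 − (0.0000)² = 0.24788.

0.2479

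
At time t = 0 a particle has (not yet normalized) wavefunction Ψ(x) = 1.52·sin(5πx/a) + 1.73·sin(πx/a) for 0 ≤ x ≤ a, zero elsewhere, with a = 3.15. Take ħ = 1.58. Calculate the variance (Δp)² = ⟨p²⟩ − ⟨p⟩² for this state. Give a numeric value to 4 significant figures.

Compute ⟨p⟩ and ⟨p²⟩ separately; (Δp)² = ⟨p²⟩ − ⟨p⟩².
d²/dx² sin(jπx/a) = −(jπ/a)²·sin(jπx/a); on 0 ≤ x ≤ a, ∫sin²(jπx/a) dx = a/2 and ∫sin(jπx/a)·sin(lπx/a) dx = 0 for j ≠ l, so only diagonal terms survive in ∫|Ψ|² and ∫Ψ·Ψ″; ∫Ψ·Ψ′ dx = [Ψ²/2] between the walls = 0.
Normalization: ∫|Ψ|² dx = 8.3527.
⟨p⟩ = 0.0000 and ⟨p²⟩ = 28.446.
(Δp)² = 28.446 − (0.0000)² = 28.446.

28.45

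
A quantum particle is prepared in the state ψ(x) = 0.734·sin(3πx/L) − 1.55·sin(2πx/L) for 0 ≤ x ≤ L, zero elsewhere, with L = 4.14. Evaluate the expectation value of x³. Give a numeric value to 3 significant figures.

⟨x³⟩ = ∫ x³·|ψ|² dx / ∫|ψ|² dx (integrals over the domain).
On 0 ≤ x ≤ L (j ≠ l): ∫sin²(jπx/L) dx = L/2, ∫sin(jπx/L)·sin(lπx/L) dx = 0; diagonal moments ∫x·sin²(jπx/L) dx = L²/4, ∫x²·sin²(jπx/L) dx = L³·(1/6 − 1/(4j²π²)); cross terms ∫x·sin(jπx/L)·sin(lπx/L) dx = 0 for j + l even and −4jlL²/(π²(j² − l²)²) for j + l odd, ∫x²·sin(jπx/L)·sin(lπx/L) dx = (−1)^(j+l)·4jlL³/(π²(j² − l²)²); higher powers the same way via product-to-sum and parts.
State is unnormalized: ∫|ψ|² dx = 6.0884, and ∫ψ*·x³·ψ dx = 157.05, so ⟨x³⟩ = 157.05 / 6.0884.
⟨x³⟩ = 25.795.

25.8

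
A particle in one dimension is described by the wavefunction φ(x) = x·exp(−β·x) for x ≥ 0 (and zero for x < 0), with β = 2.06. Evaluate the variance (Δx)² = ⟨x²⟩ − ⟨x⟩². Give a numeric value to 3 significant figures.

0.177

Compute ⟨x⟩ and ⟨x²⟩ separately, then (Δx)² = ⟨x²⟩ − ⟨x⟩².
Every integrand reduces to terms xʲ·e^(−2βx) on [0, ∞); use ∫₀^∞ xʲ·e^(−2βx) dx = j!/(2β)^(j+1).
Normalization: ∫|φ|² dx = 0.028598.
⟨x⟩ = 0.72816 and ⟨x²⟩ = 0.70695.
(Δx)² = 0.70695 − (0.72816)² = 0.17674.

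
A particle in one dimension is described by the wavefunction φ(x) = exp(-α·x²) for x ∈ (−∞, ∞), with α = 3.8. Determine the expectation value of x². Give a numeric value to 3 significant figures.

⟨x²⟩ = ∫ x²·|φ|² dx / ∫|φ|² dx (integrals over the domain).
Gaussian moments: ∫x^(2j)·e^(−2αx²) dx = (2j−1)!!/(4α)^j · √(π/(2α)), odd powers integrate to 0; here √(π/(2α)) = 0.64294.
State is unnormalized: ∫|φ|² dx = 0.64294, and ∫φ*·x²·φ dx = 0.042298, so ⟨x²⟩ = 0.042298 / 0.64294.
⟨x²⟩ = 0.065789.

0.0658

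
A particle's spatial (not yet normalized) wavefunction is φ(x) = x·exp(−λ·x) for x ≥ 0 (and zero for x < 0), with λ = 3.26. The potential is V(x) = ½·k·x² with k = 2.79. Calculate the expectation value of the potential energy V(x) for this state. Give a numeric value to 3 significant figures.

0.394

⟨V⟩ = ∫ V(x)·|φ|² dx / ∫|φ|² dx.
Every integrand reduces to terms xʲ·e^(−2λx) on [0, ∞); use ∫₀^∞ xʲ·e^(−2λx) dx = j!/(2λ)^(j+1).
State is unnormalized: ∫|φ|² dx = 0.0072158, and ∫φ*·V(x)·φ dx = 0.0028415, so ⟨V⟩ = 0.0028415 / 0.0072158.
⟨V⟩ = 0.39379.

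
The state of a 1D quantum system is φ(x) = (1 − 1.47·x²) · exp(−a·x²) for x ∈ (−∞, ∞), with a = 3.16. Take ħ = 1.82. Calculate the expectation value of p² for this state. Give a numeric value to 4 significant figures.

17.19

p² φ = −ħ² d²φ/dx²; ⟨p²⟩ = −ħ² ∫ φ*·φ'' dx / ∫|φ|² dx.
Expand each integrand as polynomial × e^(−2ax²) and use ∫x^(2j)·e^(−2ax²) dx = (2j−1)!!/(4a)^j · √(π/(2a)), odd powers → 0; here √(π/(2a)) = 0.70504. Differentiate with the product rule, d/dx e^(−ax²) = −2ax·e^(−ax²).
State is unnormalized: ∫|φ|² dx = 0.56966, and ∫φ*·(−ħ² φ'') dx = 9.7950, so ⟨p²⟩ = 9.7950 / 0.56966.
⟨p²⟩ = 17.194.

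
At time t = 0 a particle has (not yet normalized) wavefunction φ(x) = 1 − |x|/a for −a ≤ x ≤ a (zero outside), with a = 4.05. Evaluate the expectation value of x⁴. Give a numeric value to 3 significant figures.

⟨x⁴⟩ = ∫ x⁴·|φ|² dx / ∫|φ|² dx (integrals over the domain).
φ is even, so ∫ over [−a, a] = 2∫₀ᵃ with φ = 1 − x/a there: ∫₀ᵃ (1 − x/a)² dx = a/3, ∫₀ᵃ x²(1 − x/a)² dx = a³/30, ∫₀ᵃ x⁴(1 − x/a)² dx = a⁵/105.
State is unnormalized: ∫|φ|² dx = 2.7000, and ∫φ*·x⁴·φ dx = 20.755, so ⟨x⁴⟩ = 20.755 / 2.7000.
⟨x⁴⟩ = 7.6869.

7.69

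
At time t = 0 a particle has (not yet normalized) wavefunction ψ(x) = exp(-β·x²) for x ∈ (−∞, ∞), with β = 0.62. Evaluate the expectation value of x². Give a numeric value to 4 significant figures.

0.4032

⟨x²⟩ = ∫ x²·|ψ|² dx / ∫|ψ|² dx (integrals over the domain).
Gaussian moments: ∫x^(2j)·e^(−2βx²) dx = (2j−1)!!/(4β)^j · √(π/(2β)), odd powers integrate to 0; here √(π/(2β)) = 1.5917.
State is unnormalized: ∫|ψ|² dx = 1.5917, and ∫ψ*·x²·ψ dx = 0.64182, so ⟨x²⟩ = 0.64182 / 1.5917.
⟨x²⟩ = 0.40323.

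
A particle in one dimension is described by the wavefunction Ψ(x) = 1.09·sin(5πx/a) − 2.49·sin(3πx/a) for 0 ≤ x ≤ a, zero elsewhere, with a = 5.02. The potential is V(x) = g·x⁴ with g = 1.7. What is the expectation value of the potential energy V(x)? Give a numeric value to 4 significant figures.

142.0

⟨V⟩ = ∫ V(x)·|Ψ|² dx / ∫|Ψ|² dx.
On 0 ≤ x ≤ a (j ≠ l): ∫sin²(jπx/a) dx = a/2, ∫sin(jπx/a)·sin(lπx/a) dx = 0; diagonal moments ∫x·sin²(jπx/a) dx = a²/4, ∫x²·sin²(jπx/a) dx = a³·(1/6 − 1/(4j²π²)); cross terms ∫x·sin(jπx/a)·sin(lπx/a) dx = 0 for j + l even and −4jla²/(π²(j² − l²)²) for j + l odd, ∫x²·sin(jπx/a)·sin(lπx/a) dx = (−1)^(j+l)·4jla³/(π²(j² − l²)²); higher powers the same way via product-to-sum and parts.
State is unnormalized: ∫|Ψ|² dx = 18.544, and ∫Ψ*·V(x)·Ψ dx = 2633.6, so ⟨V⟩ = 2633.6 / 18.544.
⟨V⟩ = 142.02.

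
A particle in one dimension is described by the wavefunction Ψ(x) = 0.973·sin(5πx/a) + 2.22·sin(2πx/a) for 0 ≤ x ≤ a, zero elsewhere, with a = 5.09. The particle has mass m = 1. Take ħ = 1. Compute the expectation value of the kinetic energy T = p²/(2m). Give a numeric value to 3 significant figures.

T = −(ħ²/2m) d²/dx², so ⟨T⟩ = −(ħ²/2m) ∫ Ψ*·Ψ'' dx / ∫|Ψ|² dx; with m = 1.
d²/dx² sin(jπx/a) = −(jπ/a)²·sin(jπx/a); on 0 ≤ x ≤ a, ∫sin²(jπx/a) dx = a/2 and ∫sin(jπx/a)·sin(lπx/a) dx = 0 for j ≠ l, so only diagonal terms survive in ∫|Ψ|² and ∫Ψ·Ψ″; ∫Ψ·Ψ′ dx = [Ψ²/2] between the walls = 0.
State is unnormalized: ∫|Ψ|² dx = 14.952, and ∫Ψ*·(−ħ²/2m · Ψ'') dx = 21.030, so ⟨T⟩ = 21.030 / 14.952.
⟨T⟩ = 1.4065.

1.41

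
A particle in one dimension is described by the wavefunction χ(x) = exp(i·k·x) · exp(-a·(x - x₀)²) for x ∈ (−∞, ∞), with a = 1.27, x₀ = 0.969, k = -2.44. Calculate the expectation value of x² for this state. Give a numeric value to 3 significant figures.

1.14

⟨x²⟩ = ∫ x²·|χ|² dx / ∫|χ|² dx (integrals over the domain).
Gaussian moments (u = x − x₀): ∫u^(2j)·e^(−2au²) du = (2j−1)!!/(4a)^j · √(π/(2a)), odd powers integrate to 0; here √(π/(2a)) = 1.1121.
State is unnormalized: ∫|χ|² dx = 1.1121, and ∫χ*·x²·χ dx = 1.2632, so ⟨x²⟩ = 1.2632 / 1.1121.
⟨x²⟩ = 1.1358.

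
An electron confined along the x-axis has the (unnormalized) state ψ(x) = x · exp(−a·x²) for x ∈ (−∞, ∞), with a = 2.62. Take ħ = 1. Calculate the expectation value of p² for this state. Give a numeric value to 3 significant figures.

7.86

p² ψ = −ħ² d²ψ/dx²; ⟨p²⟩ = −ħ² ∫ ψ*·ψ'' dx / ∫|ψ|² dx.
Expand each integrand as polynomial × e^(−2ax²) and use ∫x^(2j)·e^(−2ax²) dx = (2j−1)!!/(4a)^j · √(π/(2a)), odd powers → 0; here √(π/(2a)) = 0.77430. Differentiate with the product rule, d/dx e^(−ax²) = −2ax·e^(−ax²).
State is unnormalized: ∫|ψ|² dx = 0.073884, and ∫ψ*·(−ħ² ψ'') dx = 0.58073, so ⟨p²⟩ = 0.58073 / 0.073884.
⟨p²⟩ = 7.8600.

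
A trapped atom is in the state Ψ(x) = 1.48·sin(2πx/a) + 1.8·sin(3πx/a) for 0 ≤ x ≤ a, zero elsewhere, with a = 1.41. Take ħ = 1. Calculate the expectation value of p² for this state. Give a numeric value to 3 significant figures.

p² Ψ = −ħ² d²Ψ/dx²; ⟨p²⟩ = −ħ² ∫ Ψ*·Ψ'' dx / ∫|Ψ|² dx.
d²/dx² sin(jπx/a) = −(jπ/a)²·sin(jπx/a); on 0 ≤ x ≤ a, ∫sin²(jπx/a) dx = a/2 and ∫sin(jπx/a)·sin(lπx/a) dx = 0 for j ≠ l, so only diagonal terms survive in ∫|Ψ|² and ∫Ψ·Ψ″; ∫Ψ·Ψ′ dx = [Ψ²/2] between the walls = 0.
State is unnormalized: ∫|Ψ|² dx = 3.8284, and ∫Ψ*·(−ħ² Ψ'') dx = 132.72, so ⟨p²⟩ = 132.72 / 3.8284.
⟨p²⟩ = 34.667.

34.7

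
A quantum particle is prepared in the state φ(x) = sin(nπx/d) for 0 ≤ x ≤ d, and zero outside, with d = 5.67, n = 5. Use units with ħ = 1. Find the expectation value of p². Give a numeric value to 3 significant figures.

7.67

p² φ = −ħ² d²φ/dx²; ⟨p²⟩ = −ħ² ∫ φ*·φ'' dx / ∫|φ|² dx.
d/dx sin(nπx/d) = (nπ/d)·cos(nπx/d) and d²/dx² sin(nπx/d) = −(nπ/d)²·sin(nπx/d); on 0 ≤ x ≤ d, ∫sin²(nπx/d) dx = d/2 and ∫sin(nπx/d)·cos(nπx/d) dx = 0.
State is unnormalized: ∫|φ|² dx = 2.8350, and ∫φ*·(−ħ² φ'') dx = 21.758, so ⟨p²⟩ = 21.758 / 2.8350.
⟨p²⟩ = 7.6749.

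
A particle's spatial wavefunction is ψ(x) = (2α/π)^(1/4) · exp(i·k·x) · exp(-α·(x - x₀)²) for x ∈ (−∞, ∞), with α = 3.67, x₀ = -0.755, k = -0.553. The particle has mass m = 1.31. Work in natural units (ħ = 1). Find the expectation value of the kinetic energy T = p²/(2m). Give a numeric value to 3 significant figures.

1.52

T = −(ħ²/2m) d²/dx², so ⟨T⟩ = −(ħ²/2m) ∫ ψ*·ψ'' dx; with m = 1.31.
Gaussian moments (u = x − x₀): ∫u^(2j)·e^(−2αu²) du = (2j−1)!!/(4α)^j · √(π/(2α)), odd powers integrate to 0; here √(π/(2α)) = 0.65422. Derivatives: ψ′ = (ik − 2αu)·ψ, ψ″ = ((ik − 2αu)² − 2α)·ψ; the odd-in-u pieces drop out.
⟨T⟩ = 1.5175.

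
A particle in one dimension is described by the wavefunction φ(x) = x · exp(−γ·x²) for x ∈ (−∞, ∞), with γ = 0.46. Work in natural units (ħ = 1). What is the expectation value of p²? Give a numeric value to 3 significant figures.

p² φ = −ħ² d²φ/dx²; ⟨p²⟩ = −ħ² ∫ φ*·φ'' dx / ∫|φ|² dx.
Expand each integrand as polynomial × e^(−2γx²) and use ∫x^(2j)·e^(−2γx²) dx = (2j−1)!!/(4γ)^j · √(π/(2γ)), odd powers → 0; here √(π/(2γ)) = 1.8479. Differentiate with the product rule, d/dx e^(−γx²) = −2γx·e^(−γx²).
State is unnormalized: ∫|φ|² dx = 1.0043, and ∫φ*·(−ħ² φ'') dx = 1.3859, so ⟨p²⟩ = 1.3859 / 1.0043.
⟨p²⟩ = 1.3800.

1.38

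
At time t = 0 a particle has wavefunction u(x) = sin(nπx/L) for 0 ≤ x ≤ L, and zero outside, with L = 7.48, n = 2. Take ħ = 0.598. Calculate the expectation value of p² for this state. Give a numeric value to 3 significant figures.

p² u = −ħ² d²u/dx²; ⟨p²⟩ = −ħ² ∫ u*·u'' dx / ∫|u|² dx.
d/dx sin(nπx/L) = (nπ/L)·cos(nπx/L) and d²/dx² sin(nπx/L) = −(nπ/L)²·sin(nπx/L); on 0 ≤ x ≤ L, ∫sin²(nπx/L) dx = L/2 and ∫sin(nπx/L)·cos(nπx/L) dx = 0.
State is unnormalized: ∫|u|² dx = 3.7400, and ∫u*·(−ħ² u'') dx = 0.94369, so ⟨p²⟩ = 0.94369 / 3.7400.
⟨p²⟩ = 0.25232.

0.252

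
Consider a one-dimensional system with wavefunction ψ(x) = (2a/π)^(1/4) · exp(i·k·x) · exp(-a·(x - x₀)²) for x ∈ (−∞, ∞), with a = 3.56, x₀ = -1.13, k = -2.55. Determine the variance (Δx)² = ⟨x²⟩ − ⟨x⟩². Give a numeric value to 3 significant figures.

Compute ⟨x⟩ and ⟨x²⟩ separately, then (Δx)² = ⟨x²⟩ − ⟨x⟩².
Gaussian moments (u = x − x₀): ∫u^(2j)·e^(−2au²) du = (2j−1)!!/(4a)^j · √(π/(2a)), odd powers integrate to 0; here √(π/(2a)) = 0.66426.
⟨x⟩ = -1.1300 and ⟨x²⟩ = 1.3471.
(Δx)² = 1.3471 − (-1.1300)² = 0.070225.

0.0702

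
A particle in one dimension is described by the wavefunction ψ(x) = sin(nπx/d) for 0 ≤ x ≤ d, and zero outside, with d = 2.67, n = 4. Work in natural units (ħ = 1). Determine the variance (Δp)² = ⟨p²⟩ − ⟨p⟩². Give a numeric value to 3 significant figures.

Compute ⟨p⟩ and ⟨p²⟩ separately; (Δp)² = ⟨p²⟩ − ⟨p⟩².
d/dx sin(nπx/d) = (nπ/d)·cos(nπx/d) and d²/dx² sin(nπx/d) = −(nπ/d)²·sin(nπx/d); on 0 ≤ x ≤ d, ∫sin²(nπx/d) dx = d/2 and ∫sin(nπx/d)·cos(nπx/d) dx = 0.
Normalization: ∫|ψ|² dx = 1.3350.
⟨p⟩ = 0.0000 and ⟨p²⟩ = 22.151.
(Δp)² = 22.151 − (0.0000)² = 22.151.

22.2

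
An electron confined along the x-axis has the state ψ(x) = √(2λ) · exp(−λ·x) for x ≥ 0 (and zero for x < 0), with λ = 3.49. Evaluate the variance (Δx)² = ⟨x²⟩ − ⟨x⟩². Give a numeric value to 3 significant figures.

0.0205

Compute ⟨x⟩ and ⟨x²⟩ separately, then (Δx)² = ⟨x²⟩ − ⟨x⟩².
Every integrand reduces to terms xʲ·e^(−2λx) on [0, ∞); use ∫₀^∞ xʲ·e^(−2λx) dx = j!/(2λ)^(j+1).
⟨x⟩ = 0.14327 and ⟨x²⟩ = 0.041051.
(Δx)² = 0.041051 − (0.14327)² = 0.020525.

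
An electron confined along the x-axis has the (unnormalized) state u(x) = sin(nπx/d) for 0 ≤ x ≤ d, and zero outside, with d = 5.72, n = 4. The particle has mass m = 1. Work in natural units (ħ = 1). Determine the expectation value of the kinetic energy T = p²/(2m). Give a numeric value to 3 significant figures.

2.41

T = −(ħ²/2m) d²/dx², so ⟨T⟩ = −(ħ²/2m) ∫ u*·u'' dx / ∫|u|² dx; with m = 1.
d/dx sin(nπx/d) = (nπ/d)·cos(nπx/d) and d²/dx² sin(nπx/d) = −(nπ/d)²·sin(nπx/d); on 0 ≤ x ≤ d, ∫sin²(nπx/d) dx = d/2 and ∫sin(nπx/d)·cos(nπx/d) dx = 0.
State is unnormalized: ∫|u|² dx = 2.8600, and ∫u*·(−ħ²/2m · u'') dx = 6.9018, so ⟨T⟩ = 6.9018 / 2.8600.
⟨T⟩ = 2.4132.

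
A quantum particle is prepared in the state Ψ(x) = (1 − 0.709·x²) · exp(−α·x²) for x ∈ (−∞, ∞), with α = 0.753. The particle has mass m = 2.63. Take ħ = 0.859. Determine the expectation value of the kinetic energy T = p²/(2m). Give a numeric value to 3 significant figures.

0.282

T = −(ħ²/2m) d²/dx², so ⟨T⟩ = −(ħ²/2m) ∫ Ψ*·Ψ'' dx / ∫|Ψ|² dx; with m = 2.63.
Expand each integrand as polynomial × e^(−2αx²) and use ∫x^(2j)·e^(−2αx²) dx = (2j−1)!!/(4α)^j · √(π/(2α)), odd powers → 0; here √(π/(2α)) = 1.4443. Differentiate with the product rule, d/dx e^(−αx²) = −2αx·e^(−αx²).
State is unnormalized: ∫|Ψ|² dx = 1.0044, and ∫Ψ*·(−ħ²/2m · Ψ'') dx = 0.28357, so ⟨T⟩ = 0.28357 / 1.0044.
⟨T⟩ = 0.28231.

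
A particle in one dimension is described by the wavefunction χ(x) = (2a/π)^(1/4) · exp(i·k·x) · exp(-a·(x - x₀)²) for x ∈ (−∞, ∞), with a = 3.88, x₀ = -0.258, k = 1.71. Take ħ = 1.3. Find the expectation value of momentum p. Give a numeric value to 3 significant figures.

2.22

p χ = −iħ dχ/dx; then ⟨p⟩ = ∫ χ*·(pχ) dx.
Gaussian moments (u = x − x₀): ∫u^(2j)·e^(−2au²) du = (2j−1)!!/(4a)^j · √(π/(2a)), odd powers integrate to 0; here √(π/(2a)) = 0.63627. Derivatives: χ′ = (ik − 2au)·χ, χ″ = ((ik − 2au)² − 2a)·χ; the odd-in-u pieces drop out.
⟨p⟩ = 2.2230.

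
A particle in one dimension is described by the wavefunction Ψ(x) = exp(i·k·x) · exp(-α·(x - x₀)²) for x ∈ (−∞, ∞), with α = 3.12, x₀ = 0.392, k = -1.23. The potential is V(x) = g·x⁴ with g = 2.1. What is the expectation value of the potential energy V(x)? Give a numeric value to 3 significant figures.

0.245

⟨V⟩ = ∫ V(x)·|Ψ|² dx / ∫|Ψ|² dx.
Gaussian moments (u = x − x₀): ∫u^(2j)·e^(−2αu²) du = (2j−1)!!/(4α)^j · √(π/(2α)), odd powers integrate to 0; here √(π/(2α)) = 0.70955.
State is unnormalized: ∫|Ψ|² dx = 0.70955, and ∫Ψ*·V(x)·Ψ dx = 0.17397, so ⟨V⟩ = 0.17397 / 0.70955.
⟨V⟩ = 0.24518.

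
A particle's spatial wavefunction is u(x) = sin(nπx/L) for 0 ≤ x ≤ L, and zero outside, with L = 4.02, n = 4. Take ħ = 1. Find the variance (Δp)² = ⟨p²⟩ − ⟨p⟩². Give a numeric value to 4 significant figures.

9.772

Compute ⟨p⟩ and ⟨p²⟩ separately; (Δp)² = ⟨p²⟩ − ⟨p⟩².
d/dx sin(nπx/L) = (nπ/L)·cos(nπx/L) and d²/dx² sin(nπx/L) = −(nπ/L)²·sin(nπx/L); on 0 ≤ x ≤ L, ∫sin²(nπx/L) dx = L/2 and ∫sin(nπx/L)·cos(nπx/L) dx = 0.
Normalization: ∫|u|² dx = 2.0100.
⟨p⟩ = 0.0000 and ⟨p²⟩ = 9.7716.
(Δp)² = 9.7716 − (0.0000)² = 9.7716.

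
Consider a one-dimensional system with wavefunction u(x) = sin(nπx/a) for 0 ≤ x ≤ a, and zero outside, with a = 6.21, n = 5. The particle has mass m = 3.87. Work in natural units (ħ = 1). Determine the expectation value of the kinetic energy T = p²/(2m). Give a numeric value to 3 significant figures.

T = −(ħ²/2m) d²/dx², so ⟨T⟩ = −(ħ²/2m) ∫ u*·u'' dx / ∫|u|² dx; with m = 3.87.
d/dx sin(nπx/a) = (nπ/a)·cos(nπx/a) and d²/dx² sin(nπx/a) = −(nπ/a)²·sin(nπx/a); on 0 ≤ x ≤ a, ∫sin²(nπx/a) dx = a/2 and ∫sin(nπx/a)·cos(nπx/a) dx = 0.
State is unnormalized: ∫|u|² dx = 3.1050, and ∫u*·(−ħ²/2m · u'') dx = 2.5667, so ⟨T⟩ = 2.5667 / 3.1050.
⟨T⟩ = 0.82664.

0.827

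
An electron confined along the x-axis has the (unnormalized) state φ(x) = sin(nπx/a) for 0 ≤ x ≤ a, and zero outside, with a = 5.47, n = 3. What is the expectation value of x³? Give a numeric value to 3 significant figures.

39.5

⟨x³⟩ = ∫ x³·|φ|² dx / ∫|φ|² dx (integrals over the domain).
With sin²θ = (1 − cos2θ)/2 on 0 ≤ x ≤ a: ∫sin²(nπx/a) dx = a/2, ∫x·sin²(nπx/a) dx = a²/4, ∫x²·sin²(nπx/a) dx = a³·(1/6 − 1/(4n²π²)); higher powers xᵏ the same way, integrating xᵏ·cos(2nπx/a) by parts.
State is unnormalized: ∫|φ|² dx = 2.7350, and ∫φ*·x³·φ dx = 108.13, so ⟨x³⟩ = 108.13 / 2.7350.
⟨x³⟩ = 39.535.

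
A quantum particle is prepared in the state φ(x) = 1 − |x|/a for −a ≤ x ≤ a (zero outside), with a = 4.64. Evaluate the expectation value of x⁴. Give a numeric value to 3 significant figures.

⟨x⁴⟩ = ∫ x⁴·|φ|² dx / ∫|φ|² dx (integrals over the domain).
φ is even, so ∫ over [−a, a] = 2∫₀ᵃ with φ = 1 − x/a there: ∫₀ᵃ (1 − x/a)² dx = a/3, ∫₀ᵃ x²(1 − x/a)² dx = a³/30, ∫₀ᵃ x⁴(1 − x/a)² dx = a⁵/105.
State is unnormalized: ∫|φ|² dx = 3.0933, and ∫φ*·x⁴·φ dx = 40.967, so ⟨x⁴⟩ = 40.967 / 3.0933.
⟨x⁴⟩ = 13.244.

13.2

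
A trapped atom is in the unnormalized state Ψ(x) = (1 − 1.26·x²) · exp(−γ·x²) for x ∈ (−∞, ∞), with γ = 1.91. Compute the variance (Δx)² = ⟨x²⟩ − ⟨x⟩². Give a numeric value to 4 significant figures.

0.07286

Compute ⟨x⟩ and ⟨x²⟩ separately, then (Δx)² = ⟨x²⟩ − ⟨x⟩².
Expand each integrand as polynomial × e^(−2γx²) and use ∫x^(2j)·e^(−2γx²) dx = (2j−1)!!/(4γ)^j · √(π/(2γ)), odd powers → 0; here √(π/(2γ)) = 0.90687.
Normalization: ∫|Ψ|² dx = 0.68174.
⟨x⟩ = 0.0000 and ⟨x²⟩ = 0.072859.
(Δx)² = 0.072859 − (0.0000)² = 0.072859.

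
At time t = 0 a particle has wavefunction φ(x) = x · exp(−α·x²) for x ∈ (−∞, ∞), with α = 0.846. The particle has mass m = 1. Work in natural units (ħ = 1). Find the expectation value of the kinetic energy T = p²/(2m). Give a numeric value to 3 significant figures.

1.27

T = −(ħ²/2m) d²/dx², so ⟨T⟩ = −(ħ²/2m) ∫ φ*·φ'' dx / ∫|φ|² dx; with m = 1.
Expand each integrand as polynomial × e^(−2αx²) and use ∫x^(2j)·e^(−2αx²) dx = (2j−1)!!/(4α)^j · √(π/(2α)), odd powers → 0; here √(π/(2α)) = 1.3626. Differentiate with the product rule, d/dx e^(−αx²) = −2αx·e^(−αx²).
State is unnormalized: ∫|φ|² dx = 0.40267, and ∫φ*·(−ħ²/2m · φ'') dx = 0.51098, so ⟨T⟩ = 0.51098 / 0.40267.
⟨T⟩ = 1.2690.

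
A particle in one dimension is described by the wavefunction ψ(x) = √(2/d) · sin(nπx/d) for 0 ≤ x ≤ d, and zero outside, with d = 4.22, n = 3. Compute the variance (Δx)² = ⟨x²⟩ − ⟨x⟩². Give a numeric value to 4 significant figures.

1.384

Compute ⟨x⟩ and ⟨x²⟩ separately, then (Δx)² = ⟨x²⟩ − ⟨x⟩².
With sin²θ = (1 − cos2θ)/2 on 0 ≤ x ≤ d: ∫sin²(nπx/d) dx = d/2, ∫x·sin²(nπx/d) dx = d²/4, ∫x²·sin²(nπx/d) dx = d³·(1/6 − 1/(4n²π²)); higher powers xᵏ the same way, integrating xᵏ·cos(2nπx/d) by parts.
⟨x⟩ = 2.1100 and ⟨x²⟩ = 5.8359.
(Δx)² = 5.8359 − (2.1100)² = 1.3838.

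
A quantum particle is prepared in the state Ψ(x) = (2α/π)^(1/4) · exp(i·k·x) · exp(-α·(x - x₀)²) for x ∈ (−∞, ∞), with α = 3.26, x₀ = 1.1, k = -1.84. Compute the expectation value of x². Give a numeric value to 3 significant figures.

⟨x²⟩ = ∫ x²·|Ψ|² dx (integrals over the domain).
Gaussian moments (u = x − x₀): ∫u^(2j)·e^(−2αu²) du = (2j−1)!!/(4α)^j · √(π/(2α)), odd powers integrate to 0; here √(π/(2α)) = 0.69415.
⟨x²⟩ = 1.2867.

1.29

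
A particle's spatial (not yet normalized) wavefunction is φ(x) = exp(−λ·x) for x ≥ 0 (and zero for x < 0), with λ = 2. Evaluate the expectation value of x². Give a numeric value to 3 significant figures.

0.125

⟨x²⟩ = ∫ x²·|φ|² dx / ∫|φ|² dx (integrals over the domain).
Every integrand reduces to terms xʲ·e^(−2λx) on [0, ∞); use ∫₀^∞ xʲ·e^(−2λx) dx = j!/(2λ)^(j+1).
State is unnormalized: ∫|φ|² dx = 0.25000, and ∫φ*·x²·φ dx = 0.031250, so ⟨x²⟩ = 0.031250 / 0.25000.
⟨x²⟩ = 0.12500.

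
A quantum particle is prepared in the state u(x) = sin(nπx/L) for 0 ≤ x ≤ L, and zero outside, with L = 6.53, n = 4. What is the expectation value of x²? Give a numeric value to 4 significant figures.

⟨x²⟩ = ∫ x²·|u|² dx / ∫|u|² dx (integrals over the domain).
With sin²θ = (1 − cos2θ)/2 on 0 ≤ x ≤ L: ∫sin²(nπx/L) dx = L/2, ∫x·sin²(nπx/L) dx = L²/4, ∫x²·sin²(nπx/L) dx = L³·(1/6 − 1/(4n²π²)); higher powers xᵏ the same way, integrating xᵏ·cos(2nπx/L) by parts.
State is unnormalized: ∫|u|² dx = 3.2650, and ∫u*·x²·u dx = 45.967, so ⟨x²⟩ = 45.967 / 3.2650.
⟨x²⟩ = 14.079.

14.08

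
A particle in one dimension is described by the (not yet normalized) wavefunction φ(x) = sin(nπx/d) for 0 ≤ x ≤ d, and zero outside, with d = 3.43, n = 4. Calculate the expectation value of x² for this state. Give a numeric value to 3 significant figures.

⟨x²⟩ = ∫ x²·|φ|² dx / ∫|φ|² dx (integrals over the domain).
With sin²θ = (1 − cos2θ)/2 on 0 ≤ x ≤ d: ∫sin²(nπx/d) dx = d/2, ∫x·sin²(nπx/d) dx = d²/4, ∫x²·sin²(nπx/d) dx = d³·(1/6 − 1/(4n²π²)); higher powers xᵏ the same way, integrating xᵏ·cos(2nπx/d) by parts.
State is unnormalized: ∫|φ|² dx = 1.7150, and ∫φ*·x²·φ dx = 6.6617, so ⟨x²⟩ = 6.6617 / 1.7150.
⟨x²⟩ = 3.8844.

3.88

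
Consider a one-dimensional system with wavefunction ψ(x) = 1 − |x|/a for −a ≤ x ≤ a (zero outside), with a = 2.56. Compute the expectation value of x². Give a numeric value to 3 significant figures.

⟨x²⟩ = ∫ x²·|ψ|² dx / ∫|ψ|² dx (integrals over the domain).
ψ is even, so ∫ over [−a, a] = 2∫₀ᵃ with ψ = 1 − x/a there: ∫₀ᵃ (1 − x/a)² dx = a/3, ∫₀ᵃ x²(1 − x/a)² dx = a³/30, ∫₀ᵃ x⁴(1 − x/a)² dx = a⁵/105.
State is unnormalized: ∫|ψ|² dx = 1.7067, and ∫ψ*·x²·ψ dx = 1.1185, so ⟨x²⟩ = 1.1185 / 1.7067.
⟨x²⟩ = 0.65536.

0.655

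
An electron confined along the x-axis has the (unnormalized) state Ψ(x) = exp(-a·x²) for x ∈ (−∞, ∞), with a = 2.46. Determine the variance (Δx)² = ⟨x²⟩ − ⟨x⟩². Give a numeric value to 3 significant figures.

Compute ⟨x⟩ and ⟨x²⟩ separately, then (Δx)² = ⟨x²⟩ − ⟨x⟩².
Gaussian moments: ∫x^(2j)·e^(−2ax²) dx = (2j−1)!!/(4a)^j · √(π/(2a)), odd powers integrate to 0; here √(π/(2a)) = 0.79908.
Normalization: ∫|Ψ|² dx = 0.79908.
⟨x⟩ = 0.0000 and ⟨x²⟩ = 0.10163.
(Δx)² = 0.10163 − (0.0000)² = 0.10163.

0.102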